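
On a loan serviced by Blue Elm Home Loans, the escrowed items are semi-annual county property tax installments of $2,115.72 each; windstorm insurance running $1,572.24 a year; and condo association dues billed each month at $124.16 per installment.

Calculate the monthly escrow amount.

$607.80

County property tax = $2,115.72 × 2 = $4,231.44 annually
Windstorm insurance = $1,572.24 annually
Condo association dues = $124.16 × 12 = $1,489.92 annually
Combined annual = $7,293.60
Per month = $7,293.60 / 12 = $607.80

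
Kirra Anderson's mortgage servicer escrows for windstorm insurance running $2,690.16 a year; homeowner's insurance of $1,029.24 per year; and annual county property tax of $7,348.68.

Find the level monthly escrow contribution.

Windstorm insurance — $2,690.16/yr
Homeowner's insurance — $1,029.24/yr
County property tax — $7,348.68/yr
Annual escrow total = $2,690.16 + $1,029.24 + $7,348.68 = $11,068.08
Base monthly escrow = $11,068.08 / 12 = $922.34

$922.34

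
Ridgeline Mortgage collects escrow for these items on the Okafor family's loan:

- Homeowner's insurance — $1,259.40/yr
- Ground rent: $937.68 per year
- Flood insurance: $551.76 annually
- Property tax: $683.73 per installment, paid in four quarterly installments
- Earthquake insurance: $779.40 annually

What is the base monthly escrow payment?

Homeowner's insurance: $1,259.40
Ground rent: $937.68
Flood insurance: $551.76
Property tax: $683.73 × 4 = $2,734.92
Earthquake insurance: $779.40
Combined annual = $6,263.16
Per month = $6,263.16 ÷ 12 = $521.93

$521.93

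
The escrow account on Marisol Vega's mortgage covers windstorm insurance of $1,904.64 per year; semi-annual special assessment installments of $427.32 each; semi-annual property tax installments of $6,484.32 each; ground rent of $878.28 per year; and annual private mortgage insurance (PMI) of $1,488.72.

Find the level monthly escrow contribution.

Windstorm insurance = $1,904.64/yr
Special assessment = $427.32 × 2 = $854.64/yr
Property tax = $6,484.32 × 2 = $12,968.64/yr
Ground rent = $878.28/yr
Private mortgage insurance (PMI) = $1,488.72/yr
Yearly total = $1,904.64 + $854.64 + $12,968.64 + $878.28 + $1,488.72 = $18,094.92
Monthly escrow = $18,094.92 / 12 = $1,507.91

$1,507.91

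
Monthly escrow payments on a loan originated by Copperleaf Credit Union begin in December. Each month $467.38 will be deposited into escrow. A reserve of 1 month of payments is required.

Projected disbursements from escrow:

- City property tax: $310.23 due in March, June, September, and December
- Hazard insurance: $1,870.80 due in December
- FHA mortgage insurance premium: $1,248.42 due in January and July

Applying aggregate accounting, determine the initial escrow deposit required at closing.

Cushion = 1 × $467.38 = $467.38
Trial balance (start $0, +$467.38 each month, − disbursements):
  Dec: +$467.38 − $2,181.03 → -$1,713.65
  Jan: +$467.38 − $1,248.42 → -$2,494.69
  Feb: +$467.38 → -$2,027.31
  Mar: +$467.38 − $310.23 → -$1,870.16
  Apr: +$467.38 → -$1,402.78
  May: +$467.38 → -$935.40
  Jun: +$467.38 − $310.23 → -$778.25
  Jul: +$467.38 − $1,248.42 → -$1,559.29
  Aug: +$467.38 → -$1,091.91
  Sep: +$467.38 − $310.23 → -$934.76
  Oct: +$467.38 → -$467.38
  Nov: +$467.38 → $0.00
Lowest trial balance = -$2,494.69 (Jan)
Initial deposit = cushion − low point = $467.38 − (-$2,494.69) = $2,962.07

$2,962.07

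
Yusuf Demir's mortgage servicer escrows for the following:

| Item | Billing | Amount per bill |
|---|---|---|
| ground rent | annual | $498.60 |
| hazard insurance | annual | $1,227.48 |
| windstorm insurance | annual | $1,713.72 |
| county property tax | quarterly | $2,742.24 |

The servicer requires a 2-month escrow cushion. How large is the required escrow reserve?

Ground rent — $498.60 per year
Hazard insurance — $1,227.48 per year
Windstorm insurance — $1,713.72 per year
County property tax — $2,742.24 × 4 = $10,968.96 per year
Total annual escrow = $14,408.76
Base monthly escrow = $14,408.76 ÷ 12 = $1,200.73
Reserve = 2 × $1,200.73 = $2,401.46

$2,401.46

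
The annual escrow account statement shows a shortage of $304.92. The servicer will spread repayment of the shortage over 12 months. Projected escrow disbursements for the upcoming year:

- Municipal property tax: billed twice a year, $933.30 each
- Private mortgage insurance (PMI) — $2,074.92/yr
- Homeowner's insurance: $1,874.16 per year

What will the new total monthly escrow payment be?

Municipal property tax: $933.30 × 2 = $1,866.60 annually
Private mortgage insurance (PMI): $2,074.92 annually
Homeowner's insurance: $1,874.16 annually
Annual escrow total = $5,815.68
Per month = $5,815.68 / 12 = $484.64
Shortage per month = $304.92 / 12 = $25.41
New monthly escrow = $484.64 + $25.41 = $510.05

$510.05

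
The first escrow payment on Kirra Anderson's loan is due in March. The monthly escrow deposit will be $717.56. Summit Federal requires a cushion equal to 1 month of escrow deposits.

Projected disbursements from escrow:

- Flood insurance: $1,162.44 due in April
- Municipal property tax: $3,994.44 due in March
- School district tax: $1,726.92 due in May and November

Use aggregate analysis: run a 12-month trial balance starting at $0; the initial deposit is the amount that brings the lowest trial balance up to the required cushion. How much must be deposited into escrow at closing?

$5,448.68

Cushion = 1 × $717.56 = $717.56
Trial balance (start $0, +$717.56 each month, − disbursements):
  Mar: +$717.56 − $3,994.44 → -$3,276.88
  Apr: +$717.56 − $1,162.44 → -$3,721.76
  May: +$717.56 − $1,726.92 → -$4,731.12
  Jun: +$717.56 → -$4,013.56
  Jul: +$717.56 → -$3,296.00
  Aug: +$717.56 → -$2,578.44
  Sep: +$717.56 → -$1,860.88
  Oct: +$717.56 → -$1,143.32
  Nov: +$717.56 − $1,726.92 → -$2,152.68
  Dec: +$717.56 → -$1,435.12
  Jan: +$717.56 → -$717.56
  Feb: +$717.56 → $0.00
Lowest trial balance = -$4,731.12 (May)
Initial deposit = cushion − low point = $717.56 − (-$4,731.12) = $5,448.68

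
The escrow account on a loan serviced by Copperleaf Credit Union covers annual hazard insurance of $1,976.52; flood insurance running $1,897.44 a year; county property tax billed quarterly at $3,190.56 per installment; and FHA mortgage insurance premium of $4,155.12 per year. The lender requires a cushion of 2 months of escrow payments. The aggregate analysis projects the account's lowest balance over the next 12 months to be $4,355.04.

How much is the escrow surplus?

Hazard insurance: $1,976.52/yr
Flood insurance: $1,897.44/yr
County property tax: $3,190.56 × 4 = $12,762.24/yr
FHA mortgage insurance premium: $4,155.12/yr
Combined annual = $20,791.32
Monthly escrow = $20,791.32 ÷ 12 = $1,732.61
Required reserve = 2 × $1,732.61 = $3,465.22
Excess over cushion: $4,355.04 − $3,465.22 = $889.82

$889.82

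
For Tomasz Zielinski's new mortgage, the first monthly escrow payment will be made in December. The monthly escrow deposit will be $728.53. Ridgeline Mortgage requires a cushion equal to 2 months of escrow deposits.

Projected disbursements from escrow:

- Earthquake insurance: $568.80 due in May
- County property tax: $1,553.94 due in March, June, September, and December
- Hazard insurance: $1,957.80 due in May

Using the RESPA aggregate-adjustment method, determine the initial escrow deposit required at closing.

$3,545.77

Cushion = 2 × $728.53 = $1,457.06
Trial balance (start $0, +$728.53 each month, − disbursements):
  Dec: +$728.53 − $1,553.94 → -$825.41
  Jan: +$728.53 → -$96.88
  Feb: +$728.53 → $631.65
  Mar: +$728.53 − $1,553.94 → -$193.76
  Apr: +$728.53 → $534.77
  May: +$728.53 − $2,526.60 → -$1,263.30
  Jun: +$728.53 − $1,553.94 → -$2,088.71
  Jul: +$728.53 → -$1,360.18
  Aug: +$728.53 → -$631.65
  Sep: +$728.53 − $1,553.94 → -$1,457.06
  Oct: +$728.53 → -$728.53
  Nov: +$728.53 → $0.00
Lowest trial balance = -$2,088.71 (Jun)
Initial deposit = cushion − low point = $1,457.06 − (-$2,088.71) = $3,545.77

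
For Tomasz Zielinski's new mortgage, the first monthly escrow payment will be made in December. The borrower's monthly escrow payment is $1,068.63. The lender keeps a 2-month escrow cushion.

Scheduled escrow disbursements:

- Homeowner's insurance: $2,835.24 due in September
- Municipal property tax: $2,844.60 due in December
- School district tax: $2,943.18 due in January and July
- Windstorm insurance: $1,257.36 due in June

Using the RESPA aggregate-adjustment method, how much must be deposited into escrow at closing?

Cushion = 2 × $1,068.63 = $2,137.26
Trial balance (start $0, +$1,068.63 each month, − disbursements):
  Dec: +$1,068.63 − $2,844.60 → -$1,775.97
  Jan: +$1,068.63 − $2,943.18 → -$3,650.52
  Feb: +$1,068.63 → -$2,581.89
  Mar: +$1,068.63 → -$1,513.26
  Apr: +$1,068.63 → -$444.63
  May: +$1,068.63 → $624.00
  Jun: +$1,068.63 − $1,257.36 → $435.27
  Jul: +$1,068.63 − $2,943.18 → -$1,439.28
  Aug: +$1,068.63 → -$370.65
  Sep: +$1,068.63 − $2,835.24 → -$2,137.26
  Oct: +$1,068.63 → -$1,068.63
  Nov: +$1,068.63 → $0.00
Lowest trial balance = -$3,650.52 (Jan)
Initial deposit = cushion − low point = $2,137.26 − (-$3,650.52) = $5,787.78

$5,787.78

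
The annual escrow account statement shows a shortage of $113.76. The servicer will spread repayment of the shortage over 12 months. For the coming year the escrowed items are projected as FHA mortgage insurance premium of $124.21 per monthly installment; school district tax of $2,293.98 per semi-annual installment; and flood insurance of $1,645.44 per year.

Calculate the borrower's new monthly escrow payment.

$653.14

FHA mortgage insurance premium — $124.21 × 12 = $1,490.52
School district tax — $2,293.98 × 2 = $4,587.96
Flood insurance — $1,645.44
Annual escrow total = $7,723.92
Monthly = $7,723.92 / 12 = $643.66
Monthly shortage recovery: $113.76 / 12 = $9.48
New monthly escrow = $643.66 + $9.48 = $653.14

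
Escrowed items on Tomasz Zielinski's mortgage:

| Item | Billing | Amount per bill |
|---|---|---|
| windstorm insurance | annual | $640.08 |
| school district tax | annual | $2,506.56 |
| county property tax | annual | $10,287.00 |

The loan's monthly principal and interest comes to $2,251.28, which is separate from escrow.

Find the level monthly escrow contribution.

$1,119.47

Windstorm insurance — $640.08
School district tax — $2,506.56
County property tax — $10,287.00
Total per year = $13,433.64
Base monthly escrow = $13,433.64 ÷ 12 = $1,119.47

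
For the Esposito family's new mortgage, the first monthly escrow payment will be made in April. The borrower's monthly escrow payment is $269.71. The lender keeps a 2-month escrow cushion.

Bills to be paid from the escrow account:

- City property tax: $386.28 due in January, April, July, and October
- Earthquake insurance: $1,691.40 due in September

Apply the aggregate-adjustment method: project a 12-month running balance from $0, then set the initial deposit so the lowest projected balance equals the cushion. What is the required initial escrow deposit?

Cushion = 2 × $269.71 = $539.42
Trial balance (start $0, +$269.71 each month, − disbursements):
  Apr: +$269.71 − $386.28 → -$116.57
  May: +$269.71 → $153.14
  Jun: +$269.71 → $422.85
  Jul: +$269.71 − $386.28 → $306.28
  Aug: +$269.71 → $575.99
  Sep: +$269.71 − $1,691.40 → -$845.70
  Oct: +$269.71 − $386.28 → -$962.27
  Nov: +$269.71 → -$692.56
  Dec: +$269.71 → -$422.85
  Jan: +$269.71 − $386.28 → -$539.42
  Feb: +$269.71 → -$269.71
  Mar: +$269.71 → $0.00
Lowest trial balance = -$962.27 (Oct)
Initial deposit = cushion − low point = $539.42 − (-$962.27) = $1,501.69

$1,501.69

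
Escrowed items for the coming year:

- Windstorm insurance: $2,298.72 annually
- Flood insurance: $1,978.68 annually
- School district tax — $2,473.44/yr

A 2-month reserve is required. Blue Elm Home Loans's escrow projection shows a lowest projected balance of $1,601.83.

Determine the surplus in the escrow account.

Windstorm insurance = $2,298.72
Flood insurance = $1,978.68
School district tax = $2,473.44
Combined annual = $6,750.84
Per month = $6,750.84 / 12 = $562.57
Required reserve = 2 × $562.57 = $1,125.14
Surplus = $1,601.83 − $1,125.14 = $476.69

$476.69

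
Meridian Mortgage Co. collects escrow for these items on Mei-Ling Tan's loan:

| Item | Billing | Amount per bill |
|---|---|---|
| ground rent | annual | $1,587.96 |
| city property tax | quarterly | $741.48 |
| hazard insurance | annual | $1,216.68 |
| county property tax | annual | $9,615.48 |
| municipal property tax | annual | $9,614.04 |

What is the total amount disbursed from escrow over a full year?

$25,000.08

Ground rent: $1,587.96
City property tax: $741.48 × 4 = $2,965.92
Hazard insurance: $1,216.68
County property tax: $9,615.48
Municipal property tax: $9,614.04
Combined annual = $1,587.96 + $2,965.92 + $1,216.68 + $9,615.48 + $9,614.04 = $25,000.08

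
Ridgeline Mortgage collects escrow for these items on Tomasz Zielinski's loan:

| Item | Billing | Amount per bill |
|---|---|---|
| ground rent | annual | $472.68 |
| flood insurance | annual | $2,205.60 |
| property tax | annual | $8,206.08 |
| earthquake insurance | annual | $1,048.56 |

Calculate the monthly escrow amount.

$994.41

Ground rent = $472.68 annually
Flood insurance = $2,205.60 annually
Property tax = $8,206.08 annually
Earthquake insurance = $1,048.56 annually
Total per year = $472.68 + $2,205.60 + $8,206.08 + $1,048.56 = $11,932.92
Monthly escrow = $11,932.92 ÷ 12 = $994.41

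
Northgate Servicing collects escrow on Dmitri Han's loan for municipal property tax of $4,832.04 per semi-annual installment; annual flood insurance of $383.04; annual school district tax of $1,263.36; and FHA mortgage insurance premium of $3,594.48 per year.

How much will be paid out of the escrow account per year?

Municipal property tax: $4,832.04 × 2 = $9,664.08
Flood insurance: $383.04
School district tax: $1,263.36
FHA mortgage insurance premium: $3,594.48
Yearly total = $9,664.08 + $383.04 + $1,263.36 + $3,594.48 = $14,904.96

$14,904.96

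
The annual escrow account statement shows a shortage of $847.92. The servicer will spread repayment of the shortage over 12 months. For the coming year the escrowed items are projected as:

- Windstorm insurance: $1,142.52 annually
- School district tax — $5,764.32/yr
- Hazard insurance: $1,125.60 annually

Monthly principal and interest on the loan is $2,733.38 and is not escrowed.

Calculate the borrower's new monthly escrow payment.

$740.03

Windstorm insurance = $1,142.52 per year
School district tax = $5,764.32 per year
Hazard insurance = $1,125.60 per year
Total per year = $1,142.52 + $5,764.32 + $1,125.60 = $8,032.44
Monthly = $8,032.44 / 12 = $669.37
Shortage spread = $847.92 / 12 = $70.66/mo
Adjusted monthly = $669.37 + $70.66 = $740.03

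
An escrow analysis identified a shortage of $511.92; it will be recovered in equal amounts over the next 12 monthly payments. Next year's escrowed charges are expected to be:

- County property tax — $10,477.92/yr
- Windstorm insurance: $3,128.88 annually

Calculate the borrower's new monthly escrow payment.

County property tax = $10,477.92 annually
Windstorm insurance = $3,128.88 annually
Yearly total = $10,477.92 + $3,128.88 = $13,606.80
Monthly = $13,606.80 / 12 = $1,133.90
Shortage spread = $511.92 ÷ 12 = $42.66/mo
New monthly escrow = $1,133.90 + $42.66 = $1,176.56

$1,176.56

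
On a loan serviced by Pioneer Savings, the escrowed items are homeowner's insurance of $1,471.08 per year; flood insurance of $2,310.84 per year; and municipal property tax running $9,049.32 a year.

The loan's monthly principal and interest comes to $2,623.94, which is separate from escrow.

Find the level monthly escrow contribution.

$1,069.27

Homeowner's insurance: $1,471.08 per year
Flood insurance: $2,310.84 per year
Municipal property tax: $9,049.32 per year
Total annual escrow = $1,471.08 + $2,310.84 + $9,049.32 = $12,831.24
Base monthly escrow = $12,831.24 ÷ 12 = $1,069.27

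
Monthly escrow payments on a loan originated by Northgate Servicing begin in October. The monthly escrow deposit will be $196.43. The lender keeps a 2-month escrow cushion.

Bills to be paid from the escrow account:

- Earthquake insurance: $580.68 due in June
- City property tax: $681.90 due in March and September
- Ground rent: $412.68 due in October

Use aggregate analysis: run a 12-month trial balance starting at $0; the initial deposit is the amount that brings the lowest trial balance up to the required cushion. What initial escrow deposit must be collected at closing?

Cushion = 2 × $196.43 = $392.86
Trial balance (start $0, +$196.43 each month, − disbursements):
  Oct: +$196.43 − $412.68 → -$216.25
  Nov: +$196.43 → -$19.82
  Dec: +$196.43 → $176.61
  Jan: +$196.43 → $373.04
  Feb: +$196.43 → $569.47
  Mar: +$196.43 − $681.90 → $84.00
  Apr: +$196.43 → $280.43
  May: +$196.43 → $476.86
  Jun: +$196.43 − $580.68 → $92.61
  Jul: +$196.43 → $289.04
  Aug: +$196.43 → $485.47
  Sep: +$196.43 − $681.90 → $0.00
Lowest trial balance = -$216.25 (Oct)
Initial deposit = cushion − low point = $392.86 − (-$216.25) = $609.11

$609.11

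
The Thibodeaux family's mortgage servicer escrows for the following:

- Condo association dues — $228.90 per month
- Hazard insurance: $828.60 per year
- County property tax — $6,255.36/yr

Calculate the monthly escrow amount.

$819.23

Condo association dues = $228.90 × 12 = $2,746.80 annually
Hazard insurance = $828.60 annually
County property tax = $6,255.36 annually
Combined annual = $9,830.76
Monthly escrow = $9,830.76 / 12 = $819.23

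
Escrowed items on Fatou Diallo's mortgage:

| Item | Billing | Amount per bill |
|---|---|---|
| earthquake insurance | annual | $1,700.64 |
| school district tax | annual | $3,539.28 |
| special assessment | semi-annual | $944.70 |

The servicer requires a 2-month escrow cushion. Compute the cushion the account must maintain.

$1,188.22

Earthquake insurance — $1,700.64 per year
School district tax — $3,539.28 per year
Special assessment — $944.70 × 2 = $1,889.40 per year
Total annual escrow = $7,129.32
Per month = $7,129.32 / 12 = $594.11
Cushion = 2 × $594.11 = $1,188.22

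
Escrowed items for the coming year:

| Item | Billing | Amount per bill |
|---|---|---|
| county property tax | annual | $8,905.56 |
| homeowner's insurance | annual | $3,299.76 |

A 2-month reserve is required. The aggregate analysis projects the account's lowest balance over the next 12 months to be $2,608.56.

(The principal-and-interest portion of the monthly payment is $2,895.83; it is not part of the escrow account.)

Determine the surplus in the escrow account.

$574.34

County property tax: $8,905.56 per year
Homeowner's insurance: $3,299.76 per year
Total per year = $12,205.32
Per month = $12,205.32 / 12 = $1,017.11
Required cushion = 2 × $1,017.11 = $2,034.22
Surplus = $2,608.56 − $2,034.22 = $574.34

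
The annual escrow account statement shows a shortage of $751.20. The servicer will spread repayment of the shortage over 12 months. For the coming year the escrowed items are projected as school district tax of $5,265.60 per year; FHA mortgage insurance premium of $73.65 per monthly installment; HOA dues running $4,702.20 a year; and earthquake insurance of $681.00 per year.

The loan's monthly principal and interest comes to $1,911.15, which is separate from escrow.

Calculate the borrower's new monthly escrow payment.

School district tax — $5,265.60
FHA mortgage insurance premium — $73.65 × 12 = $883.80
HOA dues — $4,702.20
Earthquake insurance — $681.00
Annual escrow total = $5,265.60 + $883.80 + $4,702.20 + $681.00 = $11,532.60
Per month = $11,532.60 / 12 = $961.05
Shortage spread = $751.20 ÷ 12 = $62.60/mo
Adjusted monthly = $961.05 + $62.60 = $1,023.65

$1,023.65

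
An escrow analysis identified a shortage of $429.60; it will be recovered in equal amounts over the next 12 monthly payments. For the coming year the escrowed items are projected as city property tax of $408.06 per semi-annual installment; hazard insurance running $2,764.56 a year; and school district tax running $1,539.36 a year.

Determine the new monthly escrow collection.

City property tax — $408.06 × 2 = $816.12
Hazard insurance — $2,764.56
School district tax — $1,539.36
Combined annual = $816.12 + $2,764.56 + $1,539.36 = $5,120.04
Monthly = $5,120.04 ÷ 12 = $426.67
Monthly shortage recovery: $429.60 / 12 = $35.80
New monthly escrow = $426.67 + $35.80 = $462.47

$462.47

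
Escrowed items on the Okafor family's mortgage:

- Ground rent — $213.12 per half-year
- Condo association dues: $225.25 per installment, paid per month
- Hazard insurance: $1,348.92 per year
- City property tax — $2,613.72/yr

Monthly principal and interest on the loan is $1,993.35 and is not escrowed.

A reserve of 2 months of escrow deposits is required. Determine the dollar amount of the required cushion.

Ground rent = $213.12 × 2 = $426.24 per year
Condo association dues = $225.25 × 12 = $2,703.00 per year
Hazard insurance = $1,348.92 per year
City property tax = $2,613.72 per year
Annual escrow total = $426.24 + $2,703.00 + $1,348.92 + $2,613.72 = $7,091.88
Monthly = $7,091.88 ÷ 12 = $590.99
Required cushion = 2 × $590.99 = $1,181.98

$1,181.98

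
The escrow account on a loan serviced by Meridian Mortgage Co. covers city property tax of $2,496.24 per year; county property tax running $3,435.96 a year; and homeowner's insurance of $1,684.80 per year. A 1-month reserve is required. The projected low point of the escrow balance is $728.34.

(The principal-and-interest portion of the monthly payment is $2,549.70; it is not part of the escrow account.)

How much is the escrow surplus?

City property tax: $2,496.24 per year
County property tax: $3,435.96 per year
Homeowner's insurance: $1,684.80 per year
Annual escrow total = $2,496.24 + $3,435.96 + $1,684.80 = $7,617.00
Base monthly escrow = $7,617.00 / 12 = $634.75
Required reserve = 1 × $634.75 = $634.75
Excess over cushion: $728.34 − $634.75 = $93.59

$93.59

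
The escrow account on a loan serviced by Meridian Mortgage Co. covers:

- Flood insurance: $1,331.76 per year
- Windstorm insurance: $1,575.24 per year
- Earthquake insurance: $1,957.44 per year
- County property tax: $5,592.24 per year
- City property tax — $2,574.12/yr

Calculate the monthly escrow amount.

$1,085.90

Flood insurance — $1,331.76 annually
Windstorm insurance — $1,575.24 annually
Earthquake insurance — $1,957.44 annually
County property tax — $5,592.24 annually
City property tax — $2,574.12 annually
Total per year = $13,030.80
Monthly escrow = $13,030.80 ÷ 12 = $1,085.90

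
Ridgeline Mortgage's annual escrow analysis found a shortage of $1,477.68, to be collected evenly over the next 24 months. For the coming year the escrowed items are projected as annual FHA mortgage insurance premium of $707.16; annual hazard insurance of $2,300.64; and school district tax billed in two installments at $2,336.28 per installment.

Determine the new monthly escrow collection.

$701.60

FHA mortgage insurance premium: $707.16 annually
Hazard insurance: $2,300.64 annually
School district tax: $2,336.28 × 2 = $4,672.56 annually
Yearly total = $7,680.36
Monthly escrow = $7,680.36 ÷ 12 = $640.03
Shortage per month = $1,477.68 / 24 = $61.57
Adjusted monthly = $640.03 + $61.57 = $701.60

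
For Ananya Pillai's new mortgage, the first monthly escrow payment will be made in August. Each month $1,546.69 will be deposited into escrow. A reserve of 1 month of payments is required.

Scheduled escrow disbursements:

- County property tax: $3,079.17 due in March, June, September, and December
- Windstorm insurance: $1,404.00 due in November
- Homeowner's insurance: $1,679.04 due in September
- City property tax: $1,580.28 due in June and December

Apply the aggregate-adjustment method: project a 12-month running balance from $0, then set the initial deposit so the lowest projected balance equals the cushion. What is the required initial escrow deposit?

$4,634.90

Cushion = 1 × $1,546.69 = $1,546.69
Trial balance (start $0, +$1,546.69 each month, − disbursements):
  Aug: +$1,546.69 → $1,546.69
  Sep: +$1,546.69 − $4,758.21 → -$1,664.83
  Oct: +$1,546.69 → -$118.14
  Nov: +$1,546.69 − $1,404.00 → $24.55
  Dec: +$1,546.69 − $4,659.45 → -$3,088.21
  Jan: +$1,546.69 → -$1,541.52
  Feb: +$1,546.69 → $5.17
  Mar: +$1,546.69 − $3,079.17 → -$1,527.31
  Apr: +$1,546.69 → $19.38
  May: +$1,546.69 → $1,566.07
  Jun: +$1,546.69 − $4,659.45 → -$1,546.69
  Jul: +$1,546.69 → $0.00
Lowest trial balance = -$3,088.21 (Dec)
Initial deposit = cushion − low point = $1,546.69 − (-$3,088.21) = $4,634.90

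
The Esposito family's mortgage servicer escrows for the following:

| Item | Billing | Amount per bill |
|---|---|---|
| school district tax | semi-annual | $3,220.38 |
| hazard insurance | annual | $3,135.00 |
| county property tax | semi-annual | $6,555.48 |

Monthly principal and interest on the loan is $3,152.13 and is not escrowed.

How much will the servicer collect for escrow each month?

$1,890.56

School district tax = $3,220.38 × 2 = $6,440.76 per year
Hazard insurance = $3,135.00 per year
County property tax = $6,555.48 × 2 = $13,110.96 per year
Total annual escrow = $6,440.76 + $3,135.00 + $13,110.96 = $22,686.72
Per month = $22,686.72 ÷ 12 = $1,890.56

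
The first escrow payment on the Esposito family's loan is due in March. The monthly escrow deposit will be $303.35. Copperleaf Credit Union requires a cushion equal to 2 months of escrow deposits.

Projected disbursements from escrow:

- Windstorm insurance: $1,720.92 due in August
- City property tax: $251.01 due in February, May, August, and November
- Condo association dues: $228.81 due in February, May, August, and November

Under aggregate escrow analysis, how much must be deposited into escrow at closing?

$1,467.16

Cushion = 2 × $303.35 = $606.70
Trial balance (start $0, +$303.35 each month, − disbursements):
  Mar: +$303.35 → $303.35
  Apr: +$303.35 → $606.70
  May: +$303.35 − $479.82 → $430.23
  Jun: +$303.35 → $733.58
  Jul: +$303.35 → $1,036.93
  Aug: +$303.35 − $2,200.74 → -$860.46
  Sep: +$303.35 → -$557.11
  Oct: +$303.35 → -$253.76
  Nov: +$303.35 − $479.82 → -$430.23
  Dec: +$303.35 → -$126.88
  Jan: +$303.35 → $176.47
  Feb: +$303.35 − $479.82 → $0.00
Lowest trial balance = -$860.46 (Aug)
Initial deposit = cushion − low point = $606.70 − (-$860.46) = $1,467.16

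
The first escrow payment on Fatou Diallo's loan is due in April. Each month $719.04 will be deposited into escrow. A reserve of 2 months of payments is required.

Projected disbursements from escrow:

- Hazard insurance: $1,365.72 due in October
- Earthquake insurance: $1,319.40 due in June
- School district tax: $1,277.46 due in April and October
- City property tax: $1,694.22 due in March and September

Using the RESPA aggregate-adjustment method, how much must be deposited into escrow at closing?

Cushion = 2 × $719.04 = $1,438.08
Trial balance (start $0, +$719.04 each month, − disbursements):
  Apr: +$719.04 − $1,277.46 → -$558.42
  May: +$719.04 → $160.62
  Jun: +$719.04 − $1,319.40 → -$439.74
  Jul: +$719.04 → $279.30
  Aug: +$719.04 → $998.34
  Sep: +$719.04 − $1,694.22 → $23.16
  Oct: +$719.04 − $2,643.18 → -$1,900.98
  Nov: +$719.04 → -$1,181.94
  Dec: +$719.04 → -$462.90
  Jan: +$719.04 → $256.14
  Feb: +$719.04 → $975.18
  Mar: +$719.04 − $1,694.22 → $0.00
Lowest trial balance = -$1,900.98 (Oct)
Initial deposit = cushion − low point = $1,438.08 − (-$1,900.98) = $3,339.06

$3,339.06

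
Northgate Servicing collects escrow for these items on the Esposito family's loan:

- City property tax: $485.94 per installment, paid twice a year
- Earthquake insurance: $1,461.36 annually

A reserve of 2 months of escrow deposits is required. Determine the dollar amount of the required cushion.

City property tax — $485.94 × 2 = $971.88/yr
Earthquake insurance — $1,461.36/yr
Combined annual = $971.88 + $1,461.36 = $2,433.24
Monthly = $2,433.24 / 12 = $202.77
Required cushion = 2 × $202.77 = $405.54

$405.54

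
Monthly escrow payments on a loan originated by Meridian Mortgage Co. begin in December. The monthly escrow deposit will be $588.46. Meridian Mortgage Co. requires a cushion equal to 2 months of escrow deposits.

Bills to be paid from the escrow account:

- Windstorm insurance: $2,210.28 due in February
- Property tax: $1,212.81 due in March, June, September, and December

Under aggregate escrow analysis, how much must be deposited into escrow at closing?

$3,458.98

Cushion = 2 × $588.46 = $1,176.92
Trial balance (start $0, +$588.46 each month, − disbursements):
  Dec: +$588.46 − $1,212.81 → -$624.35
  Jan: +$588.46 → -$35.89
  Feb: +$588.46 − $2,210.28 → -$1,657.71
  Mar: +$588.46 − $1,212.81 → -$2,282.06
  Apr: +$588.46 → -$1,693.60
  May: +$588.46 → -$1,105.14
  Jun: +$588.46 − $1,212.81 → -$1,729.49
  Jul: +$588.46 → -$1,141.03
  Aug: +$588.46 → -$552.57
  Sep: +$588.46 − $1,212.81 → -$1,176.92
  Oct: +$588.46 → -$588.46
  Nov: +$588.46 → $0.00
Lowest trial balance = -$2,282.06 (Mar)
Initial deposit = cushion − low point = $1,176.92 − (-$2,282.06) = $3,458.98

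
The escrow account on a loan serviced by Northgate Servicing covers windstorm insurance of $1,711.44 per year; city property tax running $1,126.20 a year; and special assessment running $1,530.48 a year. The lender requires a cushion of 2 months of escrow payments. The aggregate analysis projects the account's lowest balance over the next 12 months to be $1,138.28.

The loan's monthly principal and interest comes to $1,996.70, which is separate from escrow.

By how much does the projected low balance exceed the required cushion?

Windstorm insurance: $1,711.44 per year
City property tax: $1,126.20 per year
Special assessment: $1,530.48 per year
Yearly total = $1,711.44 + $1,126.20 + $1,530.48 = $4,368.12
Monthly = $4,368.12 ÷ 12 = $364.01
Required cushion = 2 × $364.01 = $728.02
Excess over cushion: $1,138.28 − $728.02 = $410.26

$410.26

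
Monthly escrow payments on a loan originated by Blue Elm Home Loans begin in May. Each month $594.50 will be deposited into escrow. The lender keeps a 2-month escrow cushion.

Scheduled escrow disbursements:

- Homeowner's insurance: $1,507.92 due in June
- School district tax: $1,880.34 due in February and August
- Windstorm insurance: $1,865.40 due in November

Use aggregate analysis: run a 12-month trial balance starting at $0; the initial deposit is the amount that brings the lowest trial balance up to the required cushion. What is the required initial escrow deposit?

Cushion = 2 × $594.50 = $1,189.00
Trial balance (start $0, +$594.50 each month, − disbursements):
  May: +$594.50 → $594.50
  Jun: +$594.50 − $1,507.92 → -$318.92
  Jul: +$594.50 → $275.58
  Aug: +$594.50 − $1,880.34 → -$1,010.26
  Sep: +$594.50 → -$415.76
  Oct: +$594.50 → $178.74
  Nov: +$594.50 − $1,865.40 → -$1,092.16
  Dec: +$594.50 → -$497.66
  Jan: +$594.50 → $96.84
  Feb: +$594.50 − $1,880.34 → -$1,189.00
  Mar: +$594.50 → -$594.50
  Apr: +$594.50 → $0.00
Lowest trial balance = -$1,189.00 (Feb)
Initial deposit = cushion − low point = $1,189.00 − (-$1,189.00) = $2,378.00

$2,378.00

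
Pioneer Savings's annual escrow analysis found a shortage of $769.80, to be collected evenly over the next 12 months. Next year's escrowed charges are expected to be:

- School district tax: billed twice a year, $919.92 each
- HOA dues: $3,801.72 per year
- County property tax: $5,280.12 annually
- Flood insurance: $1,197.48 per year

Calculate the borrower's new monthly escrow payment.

School district tax: $919.92 × 2 = $1,839.84 per year
HOA dues: $3,801.72 per year
County property tax: $5,280.12 per year
Flood insurance: $1,197.48 per year
Total per year = $12,119.16
Monthly = $12,119.16 ÷ 12 = $1,009.93
Monthly shortage recovery: $769.80 / 12 = $64.15
New monthly escrow = $1,009.93 + $64.15 = $1,074.08

$1,074.08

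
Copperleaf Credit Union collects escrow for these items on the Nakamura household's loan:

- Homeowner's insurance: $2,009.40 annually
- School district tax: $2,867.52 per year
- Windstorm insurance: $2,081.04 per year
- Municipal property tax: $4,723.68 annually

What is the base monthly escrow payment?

$973.47

Homeowner's insurance — $2,009.40/yr
School district tax — $2,867.52/yr
Windstorm insurance — $2,081.04/yr
Municipal property tax — $4,723.68/yr
Total per year = $2,009.40 + $2,867.52 + $2,081.04 + $4,723.68 = $11,681.64
Monthly escrow = $11,681.64 ÷ 12 = $973.47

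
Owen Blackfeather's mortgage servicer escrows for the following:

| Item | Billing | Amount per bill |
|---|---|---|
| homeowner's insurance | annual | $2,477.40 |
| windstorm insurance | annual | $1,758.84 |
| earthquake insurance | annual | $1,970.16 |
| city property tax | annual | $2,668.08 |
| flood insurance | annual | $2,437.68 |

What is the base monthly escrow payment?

$942.68

Homeowner's insurance: $2,477.40/yr
Windstorm insurance: $1,758.84/yr
Earthquake insurance: $1,970.16/yr
City property tax: $2,668.08/yr
Flood insurance: $2,437.68/yr
Yearly total = $11,312.16
Monthly = $11,312.16 ÷ 12 = $942.68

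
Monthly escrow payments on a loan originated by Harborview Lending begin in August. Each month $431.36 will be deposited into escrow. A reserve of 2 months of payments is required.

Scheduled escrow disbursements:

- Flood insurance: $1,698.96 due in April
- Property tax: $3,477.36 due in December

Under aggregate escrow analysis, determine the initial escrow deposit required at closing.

$2,183.28

Cushion = 2 × $431.36 = $862.72
Trial balance (start $0, +$431.36 each month, − disbursements):
  Aug: +$431.36 → $431.36
  Sep: +$431.36 → $862.72
  Oct: +$431.36 → $1,294.08
  Nov: +$431.36 → $1,725.44
  Dec: +$431.36 − $3,477.36 → -$1,320.56
  Jan: +$431.36 → -$889.20
  Feb: +$431.36 → -$457.84
  Mar: +$431.36 → -$26.48
  Apr: +$431.36 − $1,698.96 → -$1,294.08
  May: +$431.36 → -$862.72
  Jun: +$431.36 → -$431.36
  Jul: +$431.36 → $0.00
Lowest trial balance = -$1,320.56 (Dec)
Initial deposit = cushion − low point = $862.72 − (-$1,320.56) = $2,183.28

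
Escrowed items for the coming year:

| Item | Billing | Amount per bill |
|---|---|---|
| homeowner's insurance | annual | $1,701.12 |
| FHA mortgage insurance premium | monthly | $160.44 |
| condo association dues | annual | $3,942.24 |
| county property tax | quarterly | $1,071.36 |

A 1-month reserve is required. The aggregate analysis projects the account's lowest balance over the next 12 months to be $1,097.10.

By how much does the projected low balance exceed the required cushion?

Homeowner's insurance: $1,701.12 per year
FHA mortgage insurance premium: $160.44 × 12 = $1,925.28 per year
Condo association dues: $3,942.24 per year
County property tax: $1,071.36 × 4 = $4,285.44 per year
Total annual escrow = $11,854.08
Per month = $11,854.08 ÷ 12 = $987.84
Required reserve = 1 × $987.84 = $987.84
Excess over cushion: $1,097.10 − $987.84 = $109.26

$109.26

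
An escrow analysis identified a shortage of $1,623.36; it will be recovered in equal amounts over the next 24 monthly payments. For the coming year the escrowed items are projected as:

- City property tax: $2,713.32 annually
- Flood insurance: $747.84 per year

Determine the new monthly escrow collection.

City property tax — $2,713.32
Flood insurance — $747.84
Combined annual = $2,713.32 + $747.84 = $3,461.16
Monthly = $3,461.16 / 12 = $288.43
Monthly shortage recovery: $1,623.36 ÷ 24 = $67.64
Adjusted monthly = $288.43 + $67.64 = $356.07

$356.07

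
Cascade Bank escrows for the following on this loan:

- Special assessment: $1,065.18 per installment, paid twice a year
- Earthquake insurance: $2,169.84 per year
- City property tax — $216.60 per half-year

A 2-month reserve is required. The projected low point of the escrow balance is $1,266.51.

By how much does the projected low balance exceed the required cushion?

$477.61

Special assessment = $1,065.18 × 2 = $2,130.36
Earthquake insurance = $2,169.84
City property tax = $216.60 × 2 = $433.20
Annual escrow total = $2,130.36 + $2,169.84 + $433.20 = $4,733.40
Monthly = $4,733.40 ÷ 12 = $394.45
Cushion = 2 × $394.45 = $788.90
Excess over cushion: $1,266.51 − $788.90 = $477.61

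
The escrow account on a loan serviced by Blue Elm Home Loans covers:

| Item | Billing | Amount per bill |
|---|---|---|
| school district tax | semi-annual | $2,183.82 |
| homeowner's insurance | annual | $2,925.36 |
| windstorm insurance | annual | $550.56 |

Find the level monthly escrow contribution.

$653.63

School district tax — $2,183.82 × 2 = $4,367.64 per year
Homeowner's insurance — $2,925.36 per year
Windstorm insurance — $550.56 per year
Combined annual = $7,843.56
Base monthly escrow = $7,843.56 / 12 = $653.63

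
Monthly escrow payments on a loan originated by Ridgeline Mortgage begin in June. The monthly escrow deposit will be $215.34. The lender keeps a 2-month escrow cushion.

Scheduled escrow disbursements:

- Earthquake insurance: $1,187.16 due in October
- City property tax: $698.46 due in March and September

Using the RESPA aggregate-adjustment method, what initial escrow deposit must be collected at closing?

Cushion = 2 × $215.34 = $430.68
Trial balance (start $0, +$215.34 each month, − disbursements):
  Jun: +$215.34 → $215.34
  Jul: +$215.34 → $430.68
  Aug: +$215.34 → $646.02
  Sep: +$215.34 − $698.46 → $162.90
  Oct: +$215.34 − $1,187.16 → -$808.92
  Nov: +$215.34 → -$593.58
  Dec: +$215.34 → -$378.24
  Jan: +$215.34 → -$162.90
  Feb: +$215.34 → $52.44
  Mar: +$215.34 − $698.46 → -$430.68
  Apr: +$215.34 → -$215.34
  May: +$215.34 → $0.00
Lowest trial balance = -$808.92 (Oct)
Initial deposit = cushion − low point = $430.68 − (-$808.92) = $1,239.60

$1,239.60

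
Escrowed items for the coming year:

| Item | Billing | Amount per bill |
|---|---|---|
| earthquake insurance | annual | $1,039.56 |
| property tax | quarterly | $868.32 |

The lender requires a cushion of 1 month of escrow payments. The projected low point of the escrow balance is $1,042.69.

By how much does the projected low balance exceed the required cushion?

$666.62

Earthquake insurance: $1,039.56 per year
Property tax: $868.32 × 4 = $3,473.28 per year
Total per year = $1,039.56 + $3,473.28 = $4,512.84
Per month = $4,512.84 ÷ 12 = $376.07
Cushion = 1 × $376.07 = $376.07
Surplus = $1,042.69 − $376.07 = $666.62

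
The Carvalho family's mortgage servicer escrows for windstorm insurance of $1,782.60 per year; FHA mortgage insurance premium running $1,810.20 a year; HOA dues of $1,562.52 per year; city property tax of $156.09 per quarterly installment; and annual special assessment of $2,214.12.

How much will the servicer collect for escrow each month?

Windstorm insurance — $1,782.60/yr
FHA mortgage insurance premium — $1,810.20/yr
HOA dues — $1,562.52/yr
City property tax — $156.09 × 4 = $624.36/yr
Special assessment — $2,214.12/yr
Total per year = $7,993.80
Monthly = $7,993.80 ÷ 12 = $666.15

$666.15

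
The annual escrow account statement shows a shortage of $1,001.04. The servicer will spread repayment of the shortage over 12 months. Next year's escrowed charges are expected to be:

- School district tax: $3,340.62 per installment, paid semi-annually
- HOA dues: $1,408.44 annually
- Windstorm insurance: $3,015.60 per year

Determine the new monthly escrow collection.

School district tax — $3,340.62 × 2 = $6,681.24 per year
HOA dues — $1,408.44 per year
Windstorm insurance — $3,015.60 per year
Total annual escrow = $6,681.24 + $1,408.44 + $3,015.60 = $11,105.28
Per month = $11,105.28 ÷ 12 = $925.44
Shortage per month = $1,001.04 ÷ 12 = $83.42
Adjusted monthly = $925.44 + $83.42 = $1,008.86

$1,008.86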